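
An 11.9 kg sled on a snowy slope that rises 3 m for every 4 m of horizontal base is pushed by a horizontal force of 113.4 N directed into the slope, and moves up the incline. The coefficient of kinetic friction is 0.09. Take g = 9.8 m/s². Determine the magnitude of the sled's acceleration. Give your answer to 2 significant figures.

0.52 m/s²

The horizontal push has components F cos 36.87° = 113.4 × 0.8000 = 90.720 N up the incline and F sin 36.87° = 113.4 × 0.6000 = 68.040 N pressing into the surface.
The normal force is therefore N = mg cos 36.87° + F sin 36.87° = 93.296 + 68.040 = 161.336 N, and kinetic friction down the slope is μN = 0.09 × 161.336 = 14.520 N.
Along the incline: F cos 36.87° − mg sin 36.87° − μN = ma, so 90.720 − 69.972 − 14.520 = 11.9 a, giving a = 0.5234 m/s².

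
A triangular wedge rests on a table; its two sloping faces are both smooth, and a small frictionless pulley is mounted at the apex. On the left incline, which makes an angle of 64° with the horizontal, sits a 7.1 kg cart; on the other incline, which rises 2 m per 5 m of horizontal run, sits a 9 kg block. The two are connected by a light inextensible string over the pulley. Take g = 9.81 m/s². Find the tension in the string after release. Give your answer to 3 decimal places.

Resolve each weight along its own incline: the 7.1 kg mass has component 7.1 × 9.81 × sin 64° = 62.602 N down its slope, and the 9 kg mass has 9 × 9.81 × sin 21.80° = 32.790 N down its slope.
The 7.1 kg side's 62.602 N exceeds the other side's 32.790 N, so that mass slides down and the 9 kg mass slides up. Taking that direction as positive, Newton's second law for the whole system gives 62.602 − 32.790 = (7.1 + 9) a, so a = 29.812 / 16.1 = 1.8517 m/s².
For the 9 kg mass (up-slope positive): T − 32.790 = 9 × 1.8517, so T = 49.455 N.

49.455 N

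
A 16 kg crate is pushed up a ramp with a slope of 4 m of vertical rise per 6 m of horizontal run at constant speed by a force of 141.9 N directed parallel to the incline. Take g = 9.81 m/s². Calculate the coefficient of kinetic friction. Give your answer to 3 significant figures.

0.420

At constant speed ΣF = 0 along the incline. The applied 141.9 N acts up the slope; the weight component mg sin 33.69° = 87.066 N and kinetic friction μN both act down the slope.
So 141.9 = 87.066 + μ × 130.599, giving μ = (141.9 − 87.066) / 130.599 = 0.4199.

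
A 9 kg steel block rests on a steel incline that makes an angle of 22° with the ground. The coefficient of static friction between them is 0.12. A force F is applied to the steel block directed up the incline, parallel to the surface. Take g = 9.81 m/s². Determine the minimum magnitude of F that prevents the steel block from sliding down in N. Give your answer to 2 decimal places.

23.25 N

The normal force is N = mg cos 22° = 81.861 N. With F at its minimum the steel block is on the verge of sliding down, so static friction is at its maximum μ_s N = 0.12 × 81.861 = 9.823 N and acts up the slope.
Equilibrium along the incline: F + μ_s N = mg sin 22°, so F = 33.074 − 9.823 = 23.251 N.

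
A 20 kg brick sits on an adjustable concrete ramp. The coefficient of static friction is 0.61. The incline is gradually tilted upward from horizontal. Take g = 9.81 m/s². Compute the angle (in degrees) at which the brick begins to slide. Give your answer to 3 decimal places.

At the threshold of sliding, static friction is at its maximum μ_s N and exactly balances the weight component along the incline: mg sin θ = μ_s mg cos θ.
Hence tan θ = μ_s = 0.61, so θ = arctan(0.61) = 31.3832°.

31.383°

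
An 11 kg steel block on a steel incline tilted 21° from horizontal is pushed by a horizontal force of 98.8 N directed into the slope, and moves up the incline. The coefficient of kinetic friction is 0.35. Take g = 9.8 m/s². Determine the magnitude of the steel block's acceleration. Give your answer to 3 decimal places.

0.544 m/s²

The horizontal push has components F cos 21° = 98.8 × 0.9336 = 92.240 N up the incline and F sin 21° = 98.8 × 0.3584 = 35.410 N pressing into the surface.
The normal force is therefore N = mg cos 21° + F sin 21° = 100.642 + 35.410 = 136.052 N, and kinetic friction down the slope is μN = 0.35 × 136.052 = 47.618 N.
Along the incline: F cos 21° − mg sin 21° − μN = ma, so 92.240 − 38.636 − 47.618 = 11 a, giving a = 0.5442 m/s².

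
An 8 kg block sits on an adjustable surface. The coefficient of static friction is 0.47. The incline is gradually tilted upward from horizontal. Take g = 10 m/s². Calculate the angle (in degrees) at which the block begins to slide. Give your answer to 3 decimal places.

At the threshold of sliding, static friction is at its maximum μ_s N and exactly balances the weight component along the incline: mg sin θ = μ_s mg cos θ.
Hence tan θ = μ_s = 0.47, so θ = arctan(0.47) = 25.1735°.

25.174°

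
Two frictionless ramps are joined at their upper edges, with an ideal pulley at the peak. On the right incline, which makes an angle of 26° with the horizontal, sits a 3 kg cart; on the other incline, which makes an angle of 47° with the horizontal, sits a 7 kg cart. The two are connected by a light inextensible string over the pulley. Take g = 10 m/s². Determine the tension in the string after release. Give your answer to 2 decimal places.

Resolve each weight along its own incline: the 3 kg mass has component 3 × 10 × sin 26° = 13.151 N down its slope, and the 7 kg mass has 7 × 10 × sin 47° = 51.195 N down its slope.
The 7 kg side's 51.195 N exceeds the other side's 13.151 N, so that mass slides down and the 3 kg mass slides up. Taking that direction as positive, Newton's second law for the whole system gives 51.195 − 13.151 = (3 + 7) a, so a = 38.044 / 10 = 3.8044 m/s².
For the 3 kg mass (up-slope positive): T − 13.151 = 3 × 3.8044, so T = 24.564 N.

24.56 N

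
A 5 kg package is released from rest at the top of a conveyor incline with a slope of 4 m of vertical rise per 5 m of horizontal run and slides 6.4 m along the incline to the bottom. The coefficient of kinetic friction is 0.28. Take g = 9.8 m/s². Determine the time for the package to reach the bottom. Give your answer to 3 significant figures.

1.79 s

The weight component along the incline is mg sin 38.66° = 30.610 N and the normal force is N = mg cos 38.66° = 38.263 N.
Friction up the slope is f = μN = 0.28 × 38.263 = 10.714 N, so the net downslope force is 30.610 − 10.714 = 19.896 N and a = 19.896 / 5 = 3.9792 m/s².
Starting from rest, L = ½at², so t = √(2L/a) = √(2 × 6.4 / 3.9792) = 1.7935 s.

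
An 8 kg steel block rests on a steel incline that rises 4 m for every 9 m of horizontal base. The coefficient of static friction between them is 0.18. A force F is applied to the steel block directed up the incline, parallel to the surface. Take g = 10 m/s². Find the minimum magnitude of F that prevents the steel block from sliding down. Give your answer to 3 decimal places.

19.332 N

The normal force is N = mg cos 23.96° = 73.105 N. With F at its minimum the steel block is on the verge of sliding down, so static friction is at its maximum μ_s N = 0.18 × 73.105 = 13.159 N and acts up the slope.
Equilibrium along the incline: F + μ_s N = mg sin 23.96°, so F = 32.491 − 13.159 = 19.332 N.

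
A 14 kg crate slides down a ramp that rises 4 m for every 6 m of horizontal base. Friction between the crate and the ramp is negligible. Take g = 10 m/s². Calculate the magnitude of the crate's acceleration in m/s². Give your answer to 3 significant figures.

Resolving the weight along the incline: the component pulling the crate down the slope is mg sin 33.69° = 14 × 10 × 0.5547 = 77.658 N, and the normal force is N = mg cos 33.69° = 14 × 10 × 0.8321 = 116.494 N.
With no friction the net force along the incline is 77.658 N, so a = g sin 33.69° = 77.658 / 14 = 5.5470 m/s².

5.55 m/s²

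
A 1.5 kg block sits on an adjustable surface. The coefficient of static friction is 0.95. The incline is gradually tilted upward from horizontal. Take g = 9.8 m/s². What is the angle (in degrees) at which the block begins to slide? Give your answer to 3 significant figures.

43.5°

At the threshold of sliding, static friction is at its maximum μ_s N and exactly balances the weight component along the incline: mg sin θ = μ_s mg cos θ.
Hence tan θ = μ_s = 0.95, so θ = arctan(0.95) = 43.5312°.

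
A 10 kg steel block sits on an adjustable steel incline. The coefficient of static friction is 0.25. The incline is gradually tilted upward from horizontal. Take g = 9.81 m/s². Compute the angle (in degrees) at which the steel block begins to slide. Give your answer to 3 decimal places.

14.036°

At the threshold of sliding, static friction is at its maximum μ_s N and exactly balances the weight component along the incline: mg sin θ = μ_s mg cos θ.
Hence tan θ = μ_s = 0.25, so θ = arctan(0.25) = 14.0362°.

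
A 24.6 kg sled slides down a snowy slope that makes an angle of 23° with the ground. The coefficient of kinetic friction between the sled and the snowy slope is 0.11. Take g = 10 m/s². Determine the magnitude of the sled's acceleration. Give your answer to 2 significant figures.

Resolving the weight along the incline: the component pulling the sled down the slope is mg sin 23° = 24.6 × 10 × 0.3907 = 96.112 N, and the normal force is N = mg cos 23° = 24.6 × 10 × 0.9205 = 226.443 N.
Kinetic friction acts up the slope with magnitude f = μN = 0.11 × 226.443 = 24.909 N.
Net force along the incline is 96.112 − 24.909 = 71.203 N, so a = 71.203 / 24.6 = 2.8944 m/s².

2.9 m/s²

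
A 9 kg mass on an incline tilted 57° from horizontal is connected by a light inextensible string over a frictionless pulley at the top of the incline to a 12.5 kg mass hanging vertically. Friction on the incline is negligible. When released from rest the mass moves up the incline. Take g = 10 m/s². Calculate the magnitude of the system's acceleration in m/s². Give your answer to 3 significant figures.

2.30 m/s²

For the mass on the incline: the weight component along the slope is m₁g sin 57° = 9 × 10 × 0.8387 = 75.483 N and the normal force is N = m₁g cos 57° = 49.018 N.
Newton's second law for the mass (up-slope positive): T − 75.483 = 9 a. For the hanging mass (downward positive): 12.5 × 10 − T = 12.5 a.
Adding the two equations eliminates T: 49.517 = 21.5 a, so a = 2.3031 m/s².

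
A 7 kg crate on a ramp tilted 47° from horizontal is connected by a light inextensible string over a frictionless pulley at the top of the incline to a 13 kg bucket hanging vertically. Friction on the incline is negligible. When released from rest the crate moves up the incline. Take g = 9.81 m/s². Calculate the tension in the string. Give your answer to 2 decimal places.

77.28 N

For the crate on the incline: the weight component along the slope is m₁g sin 47° = 7 × 9.81 × 0.7314 = 50.225 N and the normal force is N = m₁g cos 47° = 46.833 N.
Newton's second law for the crate (up-slope positive): T − 50.225 = 7 a. For the hanging bucket (downward positive): 13 × 9.81 − T = 13 a.
Adding the two equations eliminates T: 77.305 = 20 a, so a = 3.8653 m/s².
Then from the hanging bucket's equation, T = 13 × (9.81 − 3.8653) = 77.281 N.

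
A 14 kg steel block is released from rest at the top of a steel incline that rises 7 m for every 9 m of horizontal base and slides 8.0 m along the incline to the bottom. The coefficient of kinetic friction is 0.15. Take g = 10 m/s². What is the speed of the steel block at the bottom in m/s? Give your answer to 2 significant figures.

The weight component along the incline is mg sin 37.87° = 85.952 N and the normal force is N = mg cos 37.87° = 110.509 N.
Friction up the slope is f = μN = 0.15 × 110.509 = 16.576 N, so the net downslope force is 85.952 − 16.576 = 69.376 N and a = 69.376 / 14 = 4.9554 m/s².
Starting from rest over a distance of 8.0 m, v² = 2aL = 2 × 4.9554 × 8.0 = 79.2864, so v = 8.9043 m/s.

8.9 m/s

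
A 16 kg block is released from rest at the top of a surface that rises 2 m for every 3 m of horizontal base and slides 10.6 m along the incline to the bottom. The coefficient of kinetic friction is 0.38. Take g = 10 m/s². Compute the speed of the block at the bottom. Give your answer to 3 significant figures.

The weight component along the incline is mg sin 33.69° = 88.752 N and the normal force is N = mg cos 33.69° = 133.128 N.
Friction up the slope is f = μN = 0.38 × 133.128 = 50.589 N, so the net downslope force is 88.752 − 50.589 = 38.163 N and a = 38.163 / 16 = 2.3852 m/s².
Starting from rest over a distance of 10.6 m, v² = 2aL = 2 × 2.3852 × 10.6 = 50.5662, so v = 7.1110 m/s.

7.11 m/s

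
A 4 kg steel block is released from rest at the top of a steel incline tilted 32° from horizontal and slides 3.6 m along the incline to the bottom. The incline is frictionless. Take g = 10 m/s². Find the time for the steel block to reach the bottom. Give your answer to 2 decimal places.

The weight component along the incline is mg sin 32° = 21.197 N and the normal force is N = mg cos 32° = 33.922 N.
With no friction, a = g sin 32° = 5.2992 m/s².
Starting from rest, L = ½at², so t = √(2L/a) = √(2 × 3.6 / 5.2992) = 1.1656 s.

1.17 s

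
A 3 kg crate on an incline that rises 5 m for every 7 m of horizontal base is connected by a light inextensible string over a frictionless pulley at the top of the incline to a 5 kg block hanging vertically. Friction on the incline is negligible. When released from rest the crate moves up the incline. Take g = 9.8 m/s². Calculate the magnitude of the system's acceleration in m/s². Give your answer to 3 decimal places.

3.989 m/s²

For the crate on the incline: the weight component along the slope is m₁g sin 35.54° = 3 × 9.8 × 0.5812 = 17.087 N and the normal force is N = m₁g cos 35.54° = 23.924 N.
Newton's second law for the crate (up-slope positive): T − 17.087 = 3 a. For the hanging block (downward positive): 5 × 9.8 − T = 5 a.
Adding the two equations eliminates T: 31.913 = 8 a, so a = 3.9891 m/s².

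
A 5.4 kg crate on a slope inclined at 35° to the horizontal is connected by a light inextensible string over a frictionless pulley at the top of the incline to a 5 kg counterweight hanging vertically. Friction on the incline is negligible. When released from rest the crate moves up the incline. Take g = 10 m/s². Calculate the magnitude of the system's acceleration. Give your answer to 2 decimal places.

For the crate on the incline: the weight component along the slope is m₁g sin 35° = 5.4 × 10 × 0.5736 = 30.974 N and the normal force is N = m₁g cos 35° = 44.234 N.
Newton's second law for the crate (up-slope positive): T − 30.974 = 5.4 a. For the hanging counterweight (downward positive): 5 × 10 − T = 5 a.
Adding the two equations eliminates T: 19.026 = 10.4 a, so a = 1.8294 m/s².

1.83 m/s²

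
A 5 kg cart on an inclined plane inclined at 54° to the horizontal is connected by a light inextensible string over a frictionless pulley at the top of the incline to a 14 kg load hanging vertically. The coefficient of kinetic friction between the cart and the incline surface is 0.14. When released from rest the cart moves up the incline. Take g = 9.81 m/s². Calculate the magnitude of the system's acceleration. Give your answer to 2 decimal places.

For the cart on the incline: the weight component along the slope is m₁g sin 54° = 5 × 9.81 × 0.8090 = 39.681 N and the normal force is N = m₁g cos 54° = 28.831 N.
Kinetic friction opposes the cart's motion up the incline: f = μN = 0.14 × 28.831 = 4.036 N acting down the slope.
Newton's second law for the cart (up-slope positive): T − 39.681 − 4.036 = 5 a. For the hanging load (downward positive): 14 × 9.81 − T = 14 a.
Adding the two equations eliminates T: 93.623 = 19 a, so a = 4.9275 m/s².

4.93 m/s²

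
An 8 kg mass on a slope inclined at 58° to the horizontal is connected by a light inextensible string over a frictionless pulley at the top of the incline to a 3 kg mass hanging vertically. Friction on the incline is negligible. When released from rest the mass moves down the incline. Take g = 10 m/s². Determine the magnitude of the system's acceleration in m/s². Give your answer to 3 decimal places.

For the mass on the incline: the weight component along the slope is m₁g sin 58° = 8 × 10 × 0.8480 = 67.840 N and the normal force is N = m₁g cos 58° = 42.394 N.
Newton's second law for the mass (down-slope positive): 67.840 − T = 8 a. For the hanging mass (upward positive): T − 3 × 10 = 3 a.
Adding the two equations eliminates T: 37.840 = 11 a, so a = 3.4400 m/s².

3.440 m/s²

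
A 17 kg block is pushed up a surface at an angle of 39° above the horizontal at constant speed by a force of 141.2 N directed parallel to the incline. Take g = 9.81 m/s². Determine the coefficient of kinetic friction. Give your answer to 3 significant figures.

0.280

At constant speed ΣF = 0 along the incline. The applied 141.2 N acts up the slope; the weight component mg sin 39° = 104.952 N and kinetic friction μN both act down the slope.
So 141.2 = 104.952 + μ × 129.605, giving μ = (141.2 − 104.952) / 129.605 = 0.2797.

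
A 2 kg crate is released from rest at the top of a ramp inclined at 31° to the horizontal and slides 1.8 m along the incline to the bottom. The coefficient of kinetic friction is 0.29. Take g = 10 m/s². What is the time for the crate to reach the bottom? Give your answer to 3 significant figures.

1.16 s

The weight component along the incline is mg sin 31° = 10.301 N and the normal force is N = mg cos 31° = 17.143 N.
Friction up the slope is f = μN = 0.29 × 17.143 = 4.971 N, so the net downslope force is 10.301 − 4.971 = 5.330 N and a = 5.330 / 2 = 2.6650 m/s².
Starting from rest, L = ½at², so t = √(2L/a) = √(2 × 1.8 / 2.6650) = 1.1623 s.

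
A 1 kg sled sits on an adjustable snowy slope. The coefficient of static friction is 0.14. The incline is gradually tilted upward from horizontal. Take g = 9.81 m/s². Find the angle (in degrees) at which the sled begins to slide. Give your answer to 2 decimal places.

7.97°

At the threshold of sliding, static friction is at its maximum μ_s N and exactly balances the weight component along the incline: mg sin θ = μ_s mg cos θ.
Hence tan θ = μ_s = 0.14, so θ = arctan(0.14) = 7.9696°.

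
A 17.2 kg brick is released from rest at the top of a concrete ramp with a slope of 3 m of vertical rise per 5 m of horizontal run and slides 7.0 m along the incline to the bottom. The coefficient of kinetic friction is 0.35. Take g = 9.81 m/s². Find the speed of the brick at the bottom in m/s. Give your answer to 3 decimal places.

5.426 m/s

The weight component along the incline is mg sin 30.96° = 86.812 N and the normal force is N = mg cos 30.96° = 144.686 N.
Friction up the slope is f = μN = 0.35 × 144.686 = 50.640 N, so the net downslope force is 86.812 − 50.640 = 36.172 N and a = 36.172 / 17.2 = 2.1030 m/s².
Starting from rest over a distance of 7.0 m, v² = 2aL = 2 × 2.1030 × 7.0 = 29.4420, so v = 5.4260 m/s.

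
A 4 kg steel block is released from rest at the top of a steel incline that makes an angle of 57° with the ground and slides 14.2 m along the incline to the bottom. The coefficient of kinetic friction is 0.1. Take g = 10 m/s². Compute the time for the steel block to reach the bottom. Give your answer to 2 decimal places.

The weight component along the incline is mg sin 57° = 33.547 N and the normal force is N = mg cos 57° = 21.786 N.
Friction up the slope is f = μN = 0.1 × 21.786 = 2.179 N, so the net downslope force is 33.547 − 2.179 = 31.368 N and a = 31.368 / 4 = 7.8420 m/s².
Starting from rest, L = ½at², so t = √(2L/a) = √(2 × 14.2 / 7.8420) = 1.9030 s.

1.90 s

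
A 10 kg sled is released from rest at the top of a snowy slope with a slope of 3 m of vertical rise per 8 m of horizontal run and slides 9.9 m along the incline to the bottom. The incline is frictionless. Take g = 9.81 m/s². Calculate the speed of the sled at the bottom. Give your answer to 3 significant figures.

8.26 m/s

The weight component along the incline is mg sin 20.56° = 34.445 N and the normal force is N = mg cos 20.56° = 91.854 N.
With no friction, a = g sin 20.56° = 3.4445 m/s².
Starting from rest over a distance of 9.9 m, v² = 2aL = 2 × 3.4445 × 9.9 = 68.2011, so v = 8.2584 m/s.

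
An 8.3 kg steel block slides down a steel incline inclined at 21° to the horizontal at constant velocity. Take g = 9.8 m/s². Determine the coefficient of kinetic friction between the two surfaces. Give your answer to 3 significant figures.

At constant velocity the net force along the incline is zero: mg sin 21° = μ mg cos 21°.
So μ = tan 21° = 0.3584 / 0.9336 = 0.3839.

0.384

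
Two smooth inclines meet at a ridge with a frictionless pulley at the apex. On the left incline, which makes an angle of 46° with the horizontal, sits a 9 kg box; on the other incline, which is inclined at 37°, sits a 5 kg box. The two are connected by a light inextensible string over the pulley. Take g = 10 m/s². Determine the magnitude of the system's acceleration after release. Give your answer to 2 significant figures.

Resolve each weight along its own incline: the 9 kg mass has component 9 × 10 × sin 46° = 64.741 N down its slope, and the 5 kg mass has 5 × 10 × sin 37° = 30.091 N down its slope.
The 9 kg side's 64.741 N exceeds the other side's 30.091 N, so that mass slides down and the 5 kg mass slides up. Taking that direction as positive, Newton's second law for the whole system gives 64.741 − 30.091 = (9 + 5) a, so a = 34.650 / 14 = 2.4750 m/s².

2.5 m/s²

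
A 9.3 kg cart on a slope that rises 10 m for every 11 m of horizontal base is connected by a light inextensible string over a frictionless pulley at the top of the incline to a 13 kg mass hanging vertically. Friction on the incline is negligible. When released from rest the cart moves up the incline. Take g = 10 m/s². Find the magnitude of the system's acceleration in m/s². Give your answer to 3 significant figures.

For the cart on the incline: the weight component along the slope is m₁g sin 42.27° = 9.3 × 10 × 0.6727 = 62.561 N and the normal force is N = m₁g cos 42.27° = 68.814 N.
Newton's second law for the cart (up-slope positive): T − 62.561 = 9.3 a. For the hanging mass (downward positive): 13 × 10 − T = 13 a.
Adding the two equations eliminates T: 67.439 = 22.3 a, so a = 3.0242 m/s².

3.02 m/s²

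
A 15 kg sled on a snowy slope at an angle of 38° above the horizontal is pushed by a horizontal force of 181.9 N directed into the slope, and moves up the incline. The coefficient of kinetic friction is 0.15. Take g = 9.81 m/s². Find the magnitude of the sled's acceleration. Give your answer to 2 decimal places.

1.24 m/s²

The horizontal push has components F cos 38° = 181.9 × 0.7880 = 143.337 N up the incline and F sin 38° = 181.9 × 0.6157 = 111.996 N pressing into the surface.
The normal force is therefore N = mg cos 38° + F sin 38° = 115.954 + 111.996 = 227.950 N, and kinetic friction down the slope is μN = 0.15 × 227.950 = 34.192 N.
Along the incline: F cos 38° − mg sin 38° − μN = ma, so 143.337 − 90.600 − 34.192 = 15 a, giving a = 1.2363 m/s².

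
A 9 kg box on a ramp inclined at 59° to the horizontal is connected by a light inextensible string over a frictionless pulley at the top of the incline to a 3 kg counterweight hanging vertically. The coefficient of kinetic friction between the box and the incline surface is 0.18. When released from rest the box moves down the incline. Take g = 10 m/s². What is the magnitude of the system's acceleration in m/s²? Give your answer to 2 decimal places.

For the box on the incline: the weight component along the slope is m₁g sin 59° = 9 × 10 × 0.8572 = 77.148 N and the normal force is N = m₁g cos 59° = 46.353 N.
Kinetic friction opposes the box's motion down the incline: f = μN = 0.18 × 46.353 = 8.344 N acting up the slope.
Newton's second law for the box (down-slope positive): 77.148 − 8.344 − T = 9 a. For the hanging counterweight (upward positive): T − 3 × 10 = 3 a.
Adding the two equations eliminates T: 38.804 = 12 a, so a = 3.2337 m/s².

3.23 m/s²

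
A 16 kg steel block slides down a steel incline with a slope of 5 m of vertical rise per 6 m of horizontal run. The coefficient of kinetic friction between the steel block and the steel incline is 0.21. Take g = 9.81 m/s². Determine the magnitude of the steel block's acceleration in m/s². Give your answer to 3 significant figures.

4.70 m/s²

Resolving the weight along the incline: the component pulling the steel block down the slope is mg sin 39.81° = 16 × 9.81 × 0.6402 = 100.486 N, and the normal force is N = mg cos 39.81° = 16 × 9.81 × 0.7682 = 120.577 N.
Kinetic friction acts up the slope with magnitude f = μN = 0.21 × 120.577 = 25.321 N.
Net force along the incline is 100.486 − 25.321 = 75.165 N, so a = 75.165 / 16 = 4.6978 m/s².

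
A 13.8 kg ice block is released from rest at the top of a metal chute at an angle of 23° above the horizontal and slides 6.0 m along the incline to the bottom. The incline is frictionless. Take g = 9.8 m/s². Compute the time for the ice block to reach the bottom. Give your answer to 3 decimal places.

The weight component along the incline is mg sin 23° = 52.842 N and the normal force is N = mg cos 23° = 124.489 N.
With no friction, a = g sin 23° = 3.8292 m/s².
Starting from rest, L = ½at², so t = √(2L/a) = √(2 × 6.0 / 3.8292) = 1.7703 s.

1.770 s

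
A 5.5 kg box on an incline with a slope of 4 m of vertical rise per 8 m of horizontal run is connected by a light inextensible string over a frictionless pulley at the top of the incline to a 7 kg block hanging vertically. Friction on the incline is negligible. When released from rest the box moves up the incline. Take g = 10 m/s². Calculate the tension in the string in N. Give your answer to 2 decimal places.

For the box on the incline: the weight component along the slope is m₁g sin 26.57° = 5.5 × 10 × 0.4472 = 24.596 N and the normal force is N = m₁g cos 26.57° = 49.193 N.
Newton's second law for the box (up-slope positive): T − 24.596 = 5.5 a. For the hanging block (downward positive): 7 × 10 − T = 7 a.
Adding the two equations eliminates T: 45.404 = 12.5 a, so a = 3.6323 m/s².
Then from the hanging block's equation, T = 7 × (10 − 3.6323) = 44.574 N.

44.57 N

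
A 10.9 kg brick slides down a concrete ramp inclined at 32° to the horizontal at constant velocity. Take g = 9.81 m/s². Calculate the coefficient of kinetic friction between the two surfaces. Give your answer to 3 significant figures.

0.625

At constant velocity the net force along the incline is zero: mg sin 32° = μ mg cos 32°.
So μ = tan 32° = 0.5299 / 0.8480 = 0.6249.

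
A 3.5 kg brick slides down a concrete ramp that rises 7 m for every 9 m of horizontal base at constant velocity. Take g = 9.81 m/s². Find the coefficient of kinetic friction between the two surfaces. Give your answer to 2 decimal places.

0.78

At constant velocity the net force along the incline is zero: mg sin 37.87° = μ mg cos 37.87°.
So μ = tan 37.87° = 0.6139 / 0.7894 = 0.7777.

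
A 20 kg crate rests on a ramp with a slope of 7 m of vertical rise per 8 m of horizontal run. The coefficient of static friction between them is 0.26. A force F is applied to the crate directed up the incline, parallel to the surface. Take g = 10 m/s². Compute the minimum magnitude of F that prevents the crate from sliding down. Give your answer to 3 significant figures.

The normal force is N = mg cos 41.19° = 150.515 N. With F at its minimum the crate is on the verge of sliding down, so static friction is at its maximum μ_s N = 0.26 × 150.515 = 39.134 N and acts up the slope.
Equilibrium along the incline: F + μ_s N = mg sin 41.19°, so F = 131.701 − 39.134 = 92.567 N.

92.6 N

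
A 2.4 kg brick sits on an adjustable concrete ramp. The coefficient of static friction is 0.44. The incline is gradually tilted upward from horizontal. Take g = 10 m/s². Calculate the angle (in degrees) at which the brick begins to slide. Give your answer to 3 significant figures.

23.7°

At the threshold of sliding, static friction is at its maximum μ_s N and exactly balances the weight component along the incline: mg sin θ = μ_s mg cos θ.
Hence tan θ = μ_s = 0.44, so θ = arctan(0.44) = 23.7495°.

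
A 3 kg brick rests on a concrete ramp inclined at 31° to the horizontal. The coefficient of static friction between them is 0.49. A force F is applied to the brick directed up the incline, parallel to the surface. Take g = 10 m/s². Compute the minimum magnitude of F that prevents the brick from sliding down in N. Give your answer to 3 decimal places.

The normal force is N = mg cos 31° = 25.715 N. With F at its minimum the brick is on the verge of sliding down, so static friction is at its maximum μ_s N = 0.49 × 25.715 = 12.600 N and acts up the slope.
Equilibrium along the incline: F + μ_s N = mg sin 31°, so F = 15.451 − 12.600 = 2.851 N.

2.851 N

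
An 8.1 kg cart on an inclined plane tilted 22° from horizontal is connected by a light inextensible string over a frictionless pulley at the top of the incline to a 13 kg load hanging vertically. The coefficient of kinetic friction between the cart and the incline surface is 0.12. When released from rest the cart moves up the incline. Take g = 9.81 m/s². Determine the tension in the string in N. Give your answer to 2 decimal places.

For the cart on the incline: the weight component along the slope is m₁g sin 22° = 8.1 × 9.81 × 0.3746 = 29.766 N and the normal force is N = m₁g cos 22° = 73.675 N.
Kinetic friction opposes the cart's motion up the incline: f = μN = 0.12 × 73.675 = 8.841 N acting down the slope.
Newton's second law for the cart (up-slope positive): T − 29.766 − 8.841 = 8.1 a. For the hanging load (downward positive): 13 × 9.81 − T = 13 a.
Adding the two equations eliminates T: 88.923 = 21.1 a, so a = 4.2144 m/s².
Then from the hanging load's equation, T = 13 × (9.81 − 4.2144) = 72.743 N.

72.74 N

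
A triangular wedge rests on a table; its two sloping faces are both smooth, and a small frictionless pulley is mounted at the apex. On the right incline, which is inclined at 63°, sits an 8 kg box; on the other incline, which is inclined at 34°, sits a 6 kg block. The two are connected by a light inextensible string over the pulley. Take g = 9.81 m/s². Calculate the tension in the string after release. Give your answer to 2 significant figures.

49 N

Resolve each weight along its own incline: the 8 kg mass has component 8 × 9.81 × sin 63° = 69.926 N down its slope, and the 6 kg mass has 6 × 9.81 × sin 34° = 32.914 N down its slope.
The 8 kg side's 69.926 N exceeds the other side's 32.914 N, so that mass slides down and the 6 kg mass slides up. Taking that direction as positive, Newton's second law for the whole system gives 69.926 − 32.914 = (8 + 6) a, so a = 37.012 / 14 = 2.6437 m/s².
For the 6 kg mass (up-slope positive): T − 32.914 = 6 × 2.6437, so T = 48.776 N.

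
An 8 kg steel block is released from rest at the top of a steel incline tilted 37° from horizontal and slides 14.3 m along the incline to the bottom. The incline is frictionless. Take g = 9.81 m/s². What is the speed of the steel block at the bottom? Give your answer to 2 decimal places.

The weight component along the incline is mg sin 37° = 47.230 N and the normal force is N = mg cos 37° = 62.677 N.
With no friction, a = g sin 37° = 5.9038 m/s².
Starting from rest over a distance of 14.3 m, v² = 2aL = 2 × 5.9038 × 14.3 = 168.8487, so v = 12.9942 m/s.

12.99 m/s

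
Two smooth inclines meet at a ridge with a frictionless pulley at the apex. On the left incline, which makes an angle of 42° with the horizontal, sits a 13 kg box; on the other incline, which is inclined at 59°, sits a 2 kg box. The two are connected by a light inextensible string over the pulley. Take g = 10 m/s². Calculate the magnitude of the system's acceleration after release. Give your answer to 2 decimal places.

Resolve each weight along its own incline: the 13 kg mass has component 13 × 10 × sin 42° = 86.987 N down its slope, and the 2 kg mass has 2 × 10 × sin 59° = 17.143 N down its slope.
The 13 kg side's 86.987 N exceeds the other side's 17.143 N, so that mass slides down and the 2 kg mass slides up. Taking that direction as positive, Newton's second law for the whole system gives 86.987 − 17.143 = (13 + 2) a, so a = 69.844 / 15 = 4.6563 m/s².

4.66 m/s²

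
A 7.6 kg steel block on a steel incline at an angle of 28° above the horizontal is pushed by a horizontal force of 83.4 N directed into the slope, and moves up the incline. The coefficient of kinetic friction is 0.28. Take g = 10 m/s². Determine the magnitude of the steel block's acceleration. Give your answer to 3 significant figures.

1.08 m/s²

The horizontal push has components F cos 28° = 83.4 × 0.8829 = 73.634 N up the incline and F sin 28° = 83.4 × 0.4695 = 39.156 N pressing into the surface.
The normal force is therefore N = mg cos 28° + F sin 28° = 67.100 + 39.156 = 106.256 N, and kinetic friction down the slope is μN = 0.28 × 106.256 = 29.752 N.
Along the incline: F cos 28° − mg sin 28° − μN = ma, so 73.634 − 35.682 − 29.752 = 7.6 a, giving a = 1.0789 m/s².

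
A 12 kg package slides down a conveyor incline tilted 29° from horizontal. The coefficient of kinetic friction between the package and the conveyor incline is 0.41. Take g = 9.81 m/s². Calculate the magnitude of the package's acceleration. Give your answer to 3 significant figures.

1.24 m/s²

Resolving the weight along the incline: the component pulling the package down the slope is mg sin 29° = 12 × 9.81 × 0.4848 = 57.071 N, and the normal force is N = mg cos 29° = 12 × 9.81 × 0.8746 = 102.958 N.
Kinetic friction acts up the slope with magnitude f = μN = 0.41 × 102.958 = 42.213 N.
Net force along the incline is 57.071 − 42.213 = 14.858 N, so a = 14.858 / 12 = 1.2382 m/s².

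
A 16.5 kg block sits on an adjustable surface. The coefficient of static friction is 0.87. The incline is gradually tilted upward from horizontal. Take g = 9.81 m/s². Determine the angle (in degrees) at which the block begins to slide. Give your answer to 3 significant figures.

At the threshold of sliding, static friction is at its maximum μ_s N and exactly balances the weight component along the incline: mg sin θ = μ_s mg cos θ.
Hence tan θ = μ_s = 0.87, so θ = arctan(0.87) = 41.0233°.

41.0°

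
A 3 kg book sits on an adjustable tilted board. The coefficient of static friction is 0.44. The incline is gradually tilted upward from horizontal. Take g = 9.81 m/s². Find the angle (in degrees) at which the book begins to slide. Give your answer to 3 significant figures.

At the threshold of sliding, static friction is at its maximum μ_s N and exactly balances the weight component along the incline: mg sin θ = μ_s mg cos θ.
Hence tan θ = μ_s = 0.44, so θ = arctan(0.44) = 23.7495°.

23.7°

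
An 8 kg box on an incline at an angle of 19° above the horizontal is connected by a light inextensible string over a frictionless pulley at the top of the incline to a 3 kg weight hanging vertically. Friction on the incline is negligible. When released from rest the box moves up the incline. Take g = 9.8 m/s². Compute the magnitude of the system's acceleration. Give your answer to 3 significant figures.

0.352 m/s²

For the box on the incline: the weight component along the slope is m₁g sin 19° = 8 × 9.8 × 0.3256 = 25.527 N and the normal force is N = m₁g cos 19° = 74.129 N.
Newton's second law for the box (up-slope positive): T − 25.527 = 8 a. For the hanging weight (downward positive): 3 × 9.8 − T = 3 a.
Adding the two equations eliminates T: 3.873 = 11 a, so a = 0.3521 m/s².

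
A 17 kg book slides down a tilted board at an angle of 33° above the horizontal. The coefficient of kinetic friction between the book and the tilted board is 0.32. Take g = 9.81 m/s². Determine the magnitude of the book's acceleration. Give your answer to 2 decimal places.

Resolving the weight along the incline: the component pulling the book down the slope is mg sin 33° = 17 × 9.81 × 0.5446 = 90.823 N, and the normal force is N = mg cos 33° = 17 × 9.81 × 0.8387 = 139.870 N.
Kinetic friction acts up the slope with magnitude f = μN = 0.32 × 139.870 = 44.758 N.
Net force along the incline is 90.823 − 44.758 = 46.065 N, so a = 46.065 / 17 = 2.7097 m/s².

2.71 m/s²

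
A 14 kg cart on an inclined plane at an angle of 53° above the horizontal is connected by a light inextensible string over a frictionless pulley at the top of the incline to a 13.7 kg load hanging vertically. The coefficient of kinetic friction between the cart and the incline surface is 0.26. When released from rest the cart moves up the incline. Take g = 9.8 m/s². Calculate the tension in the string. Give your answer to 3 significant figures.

133 N

For the cart on the incline: the weight component along the slope is m₁g sin 53° = 14 × 9.8 × 0.7986 = 109.568 N and the normal force is N = m₁g cos 53° = 82.569 N.
Kinetic friction opposes the cart's motion up the incline: f = μN = 0.26 × 82.569 = 21.468 N acting down the slope.
Newton's second law for the cart (up-slope positive): T − 109.568 − 21.468 = 14 a. For the hanging load (downward positive): 13.7 × 9.8 − T = 13.7 a.
Adding the two equations eliminates T: 3.224 = 27.7 a, so a = 0.1164 m/s².
Then from the hanging load's equation, T = 13.7 × (9.8 − 0.1164) = 132.665 N.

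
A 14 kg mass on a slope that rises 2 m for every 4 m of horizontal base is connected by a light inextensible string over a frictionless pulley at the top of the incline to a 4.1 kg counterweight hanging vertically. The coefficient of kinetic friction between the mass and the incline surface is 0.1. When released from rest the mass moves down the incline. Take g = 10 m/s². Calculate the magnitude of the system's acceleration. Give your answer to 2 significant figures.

0.50 m/s²

For the mass on the incline: the weight component along the slope is m₁g sin 26.57° = 14 × 10 × 0.4472 = 62.608 N and the normal force is N = m₁g cos 26.57° = 125.220 N.
Kinetic friction opposes the mass's motion down the incline: f = μN = 0.1 × 125.220 = 12.522 N acting up the slope.
Newton's second law for the mass (down-slope positive): 62.608 − 12.522 − T = 14 a. For the hanging counterweight (upward positive): T − 4.1 × 10 = 4.1 a.
Adding the two equations eliminates T: 9.086 = 18.1 a, so a = 0.5020 m/s².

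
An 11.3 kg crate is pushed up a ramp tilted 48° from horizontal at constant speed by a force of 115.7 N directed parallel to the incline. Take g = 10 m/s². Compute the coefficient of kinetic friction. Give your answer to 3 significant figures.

0.420

At constant speed ΣF = 0 along the incline. The applied 115.7 N acts up the slope; the weight component mg sin 48° = 83.975 N and kinetic friction μN both act down the slope.
So 115.7 = 83.975 + μ × 75.612, giving μ = (115.7 − 83.975) / 75.612 = 0.4196.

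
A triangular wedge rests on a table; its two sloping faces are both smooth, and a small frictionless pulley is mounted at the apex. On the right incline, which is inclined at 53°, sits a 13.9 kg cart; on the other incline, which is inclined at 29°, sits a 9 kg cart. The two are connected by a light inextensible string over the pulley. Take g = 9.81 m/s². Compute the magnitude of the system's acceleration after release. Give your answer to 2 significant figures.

2.9 m/s²

Resolve each weight along its own incline: the 13.9 kg mass has component 13.9 × 9.81 × sin 53° = 108.901 N down its slope, and the 9 kg mass has 9 × 9.81 × sin 29° = 42.804 N down its slope.
The 13.9 kg side's 108.901 N exceeds the other side's 42.804 N, so that mass slides down and the 9 kg mass slides up. Taking that direction as positive, Newton's second law for the whole system gives 108.901 − 42.804 = (13.9 + 9) a, so a = 66.097 / 22.9 = 2.8863 m/s².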